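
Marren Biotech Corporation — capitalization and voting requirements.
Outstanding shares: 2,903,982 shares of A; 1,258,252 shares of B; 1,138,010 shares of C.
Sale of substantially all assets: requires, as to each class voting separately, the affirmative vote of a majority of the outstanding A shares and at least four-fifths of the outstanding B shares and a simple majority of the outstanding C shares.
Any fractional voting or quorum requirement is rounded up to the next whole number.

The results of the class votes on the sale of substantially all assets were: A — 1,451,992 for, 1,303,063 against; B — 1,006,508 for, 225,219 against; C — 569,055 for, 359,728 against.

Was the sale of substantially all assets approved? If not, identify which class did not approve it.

Not approved — the B shares did not give the required vote.

A: a majority of 2903982 is 1451992; 1,451,992 required, 1,451,992 in favor — approved.
B: 4/5 of 1258252 = 1006601.60, rounded up to 1006602; 1,006,602 required, 1,006,508 in favor — not approved.
C: a majority of 1138010 is 569006; 569,006 required, 569,055 in favor — approved.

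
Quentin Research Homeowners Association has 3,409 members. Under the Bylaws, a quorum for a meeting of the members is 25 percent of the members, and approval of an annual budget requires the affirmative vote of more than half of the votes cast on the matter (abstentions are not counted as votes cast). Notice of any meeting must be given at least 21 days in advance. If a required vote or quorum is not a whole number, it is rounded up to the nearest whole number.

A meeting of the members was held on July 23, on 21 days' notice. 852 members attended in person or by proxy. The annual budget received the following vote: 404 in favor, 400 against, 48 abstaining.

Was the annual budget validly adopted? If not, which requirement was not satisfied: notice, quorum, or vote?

Notice: 21 days given; 21 required. Satisfied.
Quorum: 25% of 3,409 = 852.25, rounded up to 853; 852 present. Not satisfied.
Vote: requires a majority of the votes cast (852 − 48 abstaining = 804); a majority of 804 is 403, so 403 needed; 404 in favor. Satisfied.

Invalid — quorum requirement not satisfied.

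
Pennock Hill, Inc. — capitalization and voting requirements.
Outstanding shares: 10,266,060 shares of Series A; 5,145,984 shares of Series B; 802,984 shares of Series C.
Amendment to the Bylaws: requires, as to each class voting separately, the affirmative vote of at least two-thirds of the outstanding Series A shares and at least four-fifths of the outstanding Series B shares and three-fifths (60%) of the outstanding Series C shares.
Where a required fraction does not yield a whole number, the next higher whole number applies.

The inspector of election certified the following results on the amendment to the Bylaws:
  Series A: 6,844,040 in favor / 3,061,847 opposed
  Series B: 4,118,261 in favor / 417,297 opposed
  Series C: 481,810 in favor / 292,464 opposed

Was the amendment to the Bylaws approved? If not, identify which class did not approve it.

Approved — every class gave the required vote.

Series A: 2/3 of 10266060 = 6844040; 6,844,040 required, 6,844,040 in favor — approved.
Series B: 4/5 of 5145984 = 4116787.20, rounded up to 4116788; 4,116,788 required, 4,118,261 in favor — approved.
Series C: 3/5 of 802984 = 481790.40, rounded up to 481791; 481,791 required, 481,810 in favor — approved.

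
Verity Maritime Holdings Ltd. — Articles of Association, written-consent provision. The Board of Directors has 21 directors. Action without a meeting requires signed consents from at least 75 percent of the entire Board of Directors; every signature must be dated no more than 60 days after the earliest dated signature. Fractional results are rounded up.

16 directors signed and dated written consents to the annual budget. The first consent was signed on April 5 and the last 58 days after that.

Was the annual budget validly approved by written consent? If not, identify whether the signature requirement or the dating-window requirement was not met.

Effective — both the signature and dating-window requirements are satisfied.

Signatures required: at least 75 percent of 21 — 3/4 of 21 = 15.75, rounded up to 16, so 16 needed; 16 signed. Sufficient.
Dating window: the latest signature is 58 days after the earliest; the limit is 60 days. Within the window.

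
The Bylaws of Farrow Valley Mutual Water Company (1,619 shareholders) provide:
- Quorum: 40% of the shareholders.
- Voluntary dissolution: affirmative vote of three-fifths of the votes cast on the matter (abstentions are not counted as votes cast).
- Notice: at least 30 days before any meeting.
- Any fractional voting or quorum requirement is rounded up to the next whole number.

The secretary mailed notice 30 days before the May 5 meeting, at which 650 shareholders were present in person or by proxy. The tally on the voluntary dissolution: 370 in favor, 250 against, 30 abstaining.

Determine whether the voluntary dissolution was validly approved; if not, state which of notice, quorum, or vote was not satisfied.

Invalid — vote requirement not satisfied.

Notice: 30 days given; 30 required. Satisfied.
Quorum: 40% of 1,619 = 647.60, rounded up to 648; 650 present. Satisfied.
Vote: requires three-fifths of the votes cast (650 − 30 abstaining = 620); 3/5 of 620 = 372, so 372 needed; 370 in favor. Not satisfied.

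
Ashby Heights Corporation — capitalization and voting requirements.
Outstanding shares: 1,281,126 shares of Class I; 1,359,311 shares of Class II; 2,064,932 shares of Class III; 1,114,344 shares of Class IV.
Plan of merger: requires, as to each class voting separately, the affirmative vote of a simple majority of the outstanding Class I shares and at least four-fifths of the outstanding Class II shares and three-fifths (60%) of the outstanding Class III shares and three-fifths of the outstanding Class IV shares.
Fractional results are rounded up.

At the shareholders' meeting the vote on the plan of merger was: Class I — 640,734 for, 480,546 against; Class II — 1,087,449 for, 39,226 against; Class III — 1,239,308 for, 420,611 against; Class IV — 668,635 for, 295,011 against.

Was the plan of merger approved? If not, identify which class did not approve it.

Class I: a majority of 1281126 is 640564; 640,564 required, 640,734 in favor — approved.
Class II: 4/5 of 1359311 = 1087448.80, rounded up to 1087449; 1,087,449 required, 1,087,449 in favor — approved.
Class III: 3/5 of 2064932 = 1238959.20, rounded up to 1238960; 1,238,960 required, 1,239,308 in favor — approved.
Class IV: 3/5 of 1114344 = 668606.40, rounded up to 668607; 668,607 required, 668,635 in favor — approved.

Approved — every class gave the required vote.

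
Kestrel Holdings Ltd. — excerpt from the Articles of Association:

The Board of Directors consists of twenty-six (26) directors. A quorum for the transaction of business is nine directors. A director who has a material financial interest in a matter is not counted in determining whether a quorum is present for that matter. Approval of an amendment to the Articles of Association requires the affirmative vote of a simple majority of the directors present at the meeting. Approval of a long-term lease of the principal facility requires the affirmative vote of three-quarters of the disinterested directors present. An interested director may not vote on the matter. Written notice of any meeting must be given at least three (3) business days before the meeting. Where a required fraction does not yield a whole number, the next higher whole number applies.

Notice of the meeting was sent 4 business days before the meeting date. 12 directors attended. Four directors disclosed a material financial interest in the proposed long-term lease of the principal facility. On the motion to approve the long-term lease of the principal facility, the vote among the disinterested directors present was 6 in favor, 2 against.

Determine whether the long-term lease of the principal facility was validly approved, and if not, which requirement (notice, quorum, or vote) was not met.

Invalid — quorum requirement not satisfied.

Notice: 4 business days given; 3 required (4 ≥ 3). Satisfied.
Quorum: 12 present, but the 4 interested directors do not count, leaving 8. Quorum is 9. Not satisfied.
Vote: the long-term lease of the principal facility requires three-fourths of the disinterested directors present (12 − 4 = 8). 3/4 of 8 = 6, so 6 affirmative votes are needed; 6 voted in favor. Satisfied. (Moot — without a quorum no business can be validly transacted.)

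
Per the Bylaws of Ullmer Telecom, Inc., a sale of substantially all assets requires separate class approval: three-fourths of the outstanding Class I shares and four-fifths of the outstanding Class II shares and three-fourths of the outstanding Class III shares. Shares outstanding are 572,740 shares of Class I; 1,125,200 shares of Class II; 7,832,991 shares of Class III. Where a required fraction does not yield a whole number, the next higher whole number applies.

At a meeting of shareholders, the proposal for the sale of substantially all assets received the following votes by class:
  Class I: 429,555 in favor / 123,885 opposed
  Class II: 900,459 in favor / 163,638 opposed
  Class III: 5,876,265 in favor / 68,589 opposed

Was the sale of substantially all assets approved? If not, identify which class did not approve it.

Approved — every class gave the required vote.

Class I: 3/4 of 572740 = 429555; 429,555 required, 429,555 in favor — approved.
Class II: 4/5 of 1125200 = 900160; 900,160 required, 900,459 in favor — approved.
Class III: 3/4 of 7832991 = 5874743.25, rounded up to 5874744; 5,874,744 required, 5,876,265 in favor — approved.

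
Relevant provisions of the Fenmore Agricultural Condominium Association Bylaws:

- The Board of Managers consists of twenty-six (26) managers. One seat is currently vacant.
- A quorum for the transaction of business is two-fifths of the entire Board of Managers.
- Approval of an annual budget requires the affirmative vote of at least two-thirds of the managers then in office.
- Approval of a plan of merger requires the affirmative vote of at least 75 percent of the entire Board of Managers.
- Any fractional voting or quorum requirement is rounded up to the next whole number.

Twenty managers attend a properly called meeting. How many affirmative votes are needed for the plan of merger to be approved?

The plan of merger requires three-fourths of the entire Board of Managers (26).
3/4 of 26 = 19.50, rounded up to 20.

20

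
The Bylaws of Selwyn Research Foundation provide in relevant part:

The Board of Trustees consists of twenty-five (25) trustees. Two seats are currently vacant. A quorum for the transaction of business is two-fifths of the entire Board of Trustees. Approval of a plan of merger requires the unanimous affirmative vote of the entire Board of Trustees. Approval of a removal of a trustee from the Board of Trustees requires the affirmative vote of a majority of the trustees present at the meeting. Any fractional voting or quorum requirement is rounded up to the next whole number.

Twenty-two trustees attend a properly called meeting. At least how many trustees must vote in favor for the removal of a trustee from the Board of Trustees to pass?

12

The removal of a trustee from the Board of Trustees requires a majority of the trustees present (22).
A majority of 22 is 12.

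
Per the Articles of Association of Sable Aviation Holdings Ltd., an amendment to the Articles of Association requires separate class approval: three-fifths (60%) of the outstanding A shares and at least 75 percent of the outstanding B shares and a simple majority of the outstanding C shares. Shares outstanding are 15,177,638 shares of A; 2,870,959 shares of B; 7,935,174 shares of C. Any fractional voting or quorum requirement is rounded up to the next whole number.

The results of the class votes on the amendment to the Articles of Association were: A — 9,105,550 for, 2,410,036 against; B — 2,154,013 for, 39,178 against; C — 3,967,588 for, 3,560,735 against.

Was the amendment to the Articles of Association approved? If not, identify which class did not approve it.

Not approved — the A shares did not give the required vote.

A: 3/5 of 15177638 = 9106582.80, rounded up to 9106583; 9,106,583 required, 9,105,550 in favor — not approved.
B: 3/4 of 2870959 = 2153219.25, rounded up to 2153220; 2,153,220 required, 2,154,013 in favor — approved.
C: a majority of 7935174 is 3967588; 3,967,588 required, 3,967,588 in favor — approved.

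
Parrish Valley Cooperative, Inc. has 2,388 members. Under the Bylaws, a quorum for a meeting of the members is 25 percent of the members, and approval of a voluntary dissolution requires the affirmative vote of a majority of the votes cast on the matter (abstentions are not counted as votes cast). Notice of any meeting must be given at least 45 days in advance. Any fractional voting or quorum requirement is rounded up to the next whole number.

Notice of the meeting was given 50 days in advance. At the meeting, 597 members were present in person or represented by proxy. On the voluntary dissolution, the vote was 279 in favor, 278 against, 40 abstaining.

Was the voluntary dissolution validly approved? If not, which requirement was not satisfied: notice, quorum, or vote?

Notice: 50 days given; 45 required. Satisfied.
Quorum: 25% of 2,388 = 597; 597 present. Satisfied.
Vote: requires a majority of the votes cast (597 − 40 abstaining = 557); a majority of 557 is 279, so 279 needed; 279 in favor. Satisfied.

Valid — all requirements satisfied.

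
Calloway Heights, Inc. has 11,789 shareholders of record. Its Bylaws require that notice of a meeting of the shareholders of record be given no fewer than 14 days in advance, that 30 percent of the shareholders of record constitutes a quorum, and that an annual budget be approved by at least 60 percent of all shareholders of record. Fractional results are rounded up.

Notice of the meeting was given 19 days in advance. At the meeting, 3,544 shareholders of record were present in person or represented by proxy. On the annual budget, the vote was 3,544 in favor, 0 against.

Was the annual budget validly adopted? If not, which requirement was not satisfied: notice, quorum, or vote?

Invalid — vote requirement not satisfied.

Notice: 19 days given; 14 required. Satisfied.
Quorum: 30% of 11,789 = 3,536.70, rounded up to 3,537; 3,544 present. Satisfied.
Vote: requires three-fifths of all shareholders of record (11,789); 3/5 of 11789 = 7073.40, rounded up to 7074, so 7,074 needed; 3,544 in favor. Not satisfied.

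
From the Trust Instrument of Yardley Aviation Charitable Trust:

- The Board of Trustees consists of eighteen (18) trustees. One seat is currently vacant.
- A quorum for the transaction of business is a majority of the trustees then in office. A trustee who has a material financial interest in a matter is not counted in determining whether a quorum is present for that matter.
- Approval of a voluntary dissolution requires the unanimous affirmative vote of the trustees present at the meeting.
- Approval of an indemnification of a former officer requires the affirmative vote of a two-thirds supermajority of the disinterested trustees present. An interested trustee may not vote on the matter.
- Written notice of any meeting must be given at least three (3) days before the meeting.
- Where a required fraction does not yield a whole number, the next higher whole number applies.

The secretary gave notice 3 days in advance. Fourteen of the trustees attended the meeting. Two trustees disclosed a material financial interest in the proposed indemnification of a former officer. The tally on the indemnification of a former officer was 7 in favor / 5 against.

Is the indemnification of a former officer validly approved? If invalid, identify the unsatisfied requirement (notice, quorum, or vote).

Notice: 3 days given; 3 required (3 ≥ 3). Satisfied.
Quorum: 14 present, but the 2 interested trustees do not count, leaving 12. Quorum is 9. Satisfied.
Vote: the indemnification of a former officer requires two-thirds of the disinterested trustees present (14 − 2 = 12). 2/3 of 12 = 8, so 8 affirmative votes are needed; 7 voted in favor. Not satisfied.

Invalid — vote requirement not satisfied.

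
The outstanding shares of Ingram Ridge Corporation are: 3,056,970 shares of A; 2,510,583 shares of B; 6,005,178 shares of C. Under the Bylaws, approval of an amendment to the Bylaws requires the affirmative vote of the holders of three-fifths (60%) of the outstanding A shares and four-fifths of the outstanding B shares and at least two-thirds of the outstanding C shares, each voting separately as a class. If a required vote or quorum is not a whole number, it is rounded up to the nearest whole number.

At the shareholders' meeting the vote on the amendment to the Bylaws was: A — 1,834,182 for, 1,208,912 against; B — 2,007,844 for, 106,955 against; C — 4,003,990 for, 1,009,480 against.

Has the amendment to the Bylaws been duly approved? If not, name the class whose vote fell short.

Not approved — the B shares did not give the required vote.

A: 3/5 of 3056970 = 1834182; 1,834,182 required, 1,834,182 in favor — approved.
B: 4/5 of 2510583 = 2008466.40, rounded up to 2008467; 2,008,467 required, 2,007,844 in favor — not approved.
C: 2/3 of 6005178 = 4003452; 4,003,452 required, 4,003,990 in favor — approved.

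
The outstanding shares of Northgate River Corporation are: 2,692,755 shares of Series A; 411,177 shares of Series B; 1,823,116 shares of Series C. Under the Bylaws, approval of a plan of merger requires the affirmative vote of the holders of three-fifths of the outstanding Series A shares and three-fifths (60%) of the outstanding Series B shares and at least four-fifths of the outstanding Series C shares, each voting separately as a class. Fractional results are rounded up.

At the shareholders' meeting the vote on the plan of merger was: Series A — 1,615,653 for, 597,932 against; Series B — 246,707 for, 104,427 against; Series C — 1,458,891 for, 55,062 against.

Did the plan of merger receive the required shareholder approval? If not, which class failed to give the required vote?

Approved — every class gave the required vote.

Series A: 3/5 of 2692755 = 1615653; 1,615,653 required, 1,615,653 in favor — approved.
Series B: 3/5 of 411177 = 246706.20, rounded up to 246707; 246,707 required, 246,707 in favor — approved.
Series C: 4/5 of 1823116 = 1458492.80, rounded up to 1458493; 1,458,493 required, 1,458,891 in favor — approved.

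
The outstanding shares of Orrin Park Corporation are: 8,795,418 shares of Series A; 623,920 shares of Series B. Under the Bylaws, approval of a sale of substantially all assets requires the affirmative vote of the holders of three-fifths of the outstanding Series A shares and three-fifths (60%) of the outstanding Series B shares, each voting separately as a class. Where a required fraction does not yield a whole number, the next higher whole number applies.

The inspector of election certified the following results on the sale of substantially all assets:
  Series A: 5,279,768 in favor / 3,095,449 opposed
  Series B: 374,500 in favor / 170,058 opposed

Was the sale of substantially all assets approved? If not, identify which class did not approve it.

Approved — every class gave the required vote.

Series A: 3/5 of 8795418 = 5277250.80, rounded up to 5277251; 5,277,251 required, 5,279,768 in favor — approved.
Series B: 3/5 of 623920 = 374352; 374,352 required, 374,500 in favor — approved.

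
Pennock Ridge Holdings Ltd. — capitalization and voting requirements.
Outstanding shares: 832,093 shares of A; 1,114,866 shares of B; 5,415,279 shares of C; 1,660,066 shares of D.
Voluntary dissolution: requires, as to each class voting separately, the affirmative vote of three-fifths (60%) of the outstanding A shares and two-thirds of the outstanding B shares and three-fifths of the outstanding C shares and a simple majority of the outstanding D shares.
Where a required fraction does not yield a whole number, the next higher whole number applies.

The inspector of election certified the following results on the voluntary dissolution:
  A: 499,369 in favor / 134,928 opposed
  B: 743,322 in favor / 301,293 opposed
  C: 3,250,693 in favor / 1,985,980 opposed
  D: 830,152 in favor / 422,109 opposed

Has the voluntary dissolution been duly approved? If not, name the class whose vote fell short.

A: 3/5 of 832093 = 499255.80, rounded up to 499256; 499,256 required, 499,369 in favor — approved.
B: 2/3 of 1114866 = 743244; 743,244 required, 743,322 in favor — approved.
C: 3/5 of 5415279 = 3249167.40, rounded up to 3249168; 3,249,168 required, 3,250,693 in favor — approved.
D: a majority of 1660066 is 830034; 830,034 required, 830,152 in favor — approved.

Approved — every class gave the required vote.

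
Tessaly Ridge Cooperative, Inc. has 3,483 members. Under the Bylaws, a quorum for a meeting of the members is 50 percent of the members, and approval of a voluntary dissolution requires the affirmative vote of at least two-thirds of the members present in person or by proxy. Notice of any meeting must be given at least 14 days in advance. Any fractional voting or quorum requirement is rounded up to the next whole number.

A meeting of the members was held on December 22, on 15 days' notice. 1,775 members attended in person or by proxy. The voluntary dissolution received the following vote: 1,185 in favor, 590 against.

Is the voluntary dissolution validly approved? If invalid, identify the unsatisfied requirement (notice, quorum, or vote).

Notice: 15 days given; 14 required. Satisfied.
Quorum: 50% of 3,483 = 1,741.50, rounded up to 1,742; 1,775 present. Satisfied.
Vote: requires two-thirds of those present (1,775); 2/3 of 1775 = 1183.33, rounded up to 1184, so 1,184 needed; 1,185 in favor. Satisfied.

Valid — all requirements satisfied.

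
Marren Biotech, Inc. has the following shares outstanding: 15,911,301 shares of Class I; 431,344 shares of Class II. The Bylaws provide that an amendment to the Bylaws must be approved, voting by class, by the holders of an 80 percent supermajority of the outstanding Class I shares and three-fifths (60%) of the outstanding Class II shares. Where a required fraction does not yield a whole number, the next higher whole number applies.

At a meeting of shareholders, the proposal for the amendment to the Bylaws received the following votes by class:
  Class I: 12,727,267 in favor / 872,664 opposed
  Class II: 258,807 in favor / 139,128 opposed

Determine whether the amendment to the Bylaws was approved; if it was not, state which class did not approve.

Class I: 4/5 of 15911301 = 12729040.80, rounded up to 12729041; 12,729,041 required, 12,727,267 in favor — not approved.
Class II: 3/5 of 431344 = 258806.40, rounded up to 258807; 258,807 required, 258,807 in favor — approved.

Not approved — the Class I shares did not give the required vote.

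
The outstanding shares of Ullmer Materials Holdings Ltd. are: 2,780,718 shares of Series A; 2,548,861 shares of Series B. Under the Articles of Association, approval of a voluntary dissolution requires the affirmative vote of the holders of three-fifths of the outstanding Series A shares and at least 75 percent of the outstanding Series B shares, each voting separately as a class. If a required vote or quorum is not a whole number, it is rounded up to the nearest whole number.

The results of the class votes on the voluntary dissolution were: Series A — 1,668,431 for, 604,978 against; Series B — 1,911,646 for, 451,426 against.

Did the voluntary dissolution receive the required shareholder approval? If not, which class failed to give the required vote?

Approved — every class gave the required vote.

Series A: 3/5 of 2780718 = 1668430.80, rounded up to 1668431; 1,668,431 required, 1,668,431 in favor — approved.
Series B: 3/4 of 2548861 = 1911645.75, rounded up to 1911646; 1,911,646 required, 1,911,646 in favor — approved.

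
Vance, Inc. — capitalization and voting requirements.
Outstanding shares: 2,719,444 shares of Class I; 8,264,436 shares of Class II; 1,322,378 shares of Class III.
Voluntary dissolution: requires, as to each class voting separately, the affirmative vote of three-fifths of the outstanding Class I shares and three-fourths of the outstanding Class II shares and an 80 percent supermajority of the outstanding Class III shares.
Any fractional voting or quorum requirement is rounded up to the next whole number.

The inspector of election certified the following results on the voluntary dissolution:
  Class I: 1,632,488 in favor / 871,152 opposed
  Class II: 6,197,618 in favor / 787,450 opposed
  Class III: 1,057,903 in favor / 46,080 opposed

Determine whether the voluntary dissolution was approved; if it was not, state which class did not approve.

Class I: 3/5 of 2719444 = 1631666.40, rounded up to 1631667; 1,631,667 required, 1,632,488 in favor — approved.
Class II: 3/4 of 8264436 = 6198327; 6,198,327 required, 6,197,618 in favor — not approved.
Class III: 4/5 of 1322378 = 1057902.40, rounded up to 1057903; 1,057,903 required, 1,057,903 in favor — approved.

Not approved — the Class II shares did not give the required vote.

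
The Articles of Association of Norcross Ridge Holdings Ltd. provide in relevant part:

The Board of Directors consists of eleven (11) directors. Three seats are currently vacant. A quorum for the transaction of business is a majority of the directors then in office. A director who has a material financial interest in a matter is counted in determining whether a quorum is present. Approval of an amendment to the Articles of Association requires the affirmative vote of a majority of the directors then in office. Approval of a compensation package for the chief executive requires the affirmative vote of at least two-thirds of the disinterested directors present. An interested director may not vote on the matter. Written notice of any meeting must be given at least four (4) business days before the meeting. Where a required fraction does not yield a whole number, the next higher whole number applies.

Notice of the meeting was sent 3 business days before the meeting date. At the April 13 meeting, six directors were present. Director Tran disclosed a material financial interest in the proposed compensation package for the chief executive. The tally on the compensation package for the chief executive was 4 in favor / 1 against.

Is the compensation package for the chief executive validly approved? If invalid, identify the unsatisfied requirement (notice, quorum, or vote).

Notice: 3 business days given; 4 required (3 < 4). Not satisfied.
Quorum: 6 present (interested directors count toward quorum); quorum is 5. Satisfied.
Vote: the compensation package for the chief executive requires two-thirds of the disinterested directors present (6 − 1 = 5). 2/3 of 5 = 3.33, rounded up to 4, so 4 affirmative votes are needed; 4 voted in favor. Satisfied.

Invalid — notice requirement not satisfied.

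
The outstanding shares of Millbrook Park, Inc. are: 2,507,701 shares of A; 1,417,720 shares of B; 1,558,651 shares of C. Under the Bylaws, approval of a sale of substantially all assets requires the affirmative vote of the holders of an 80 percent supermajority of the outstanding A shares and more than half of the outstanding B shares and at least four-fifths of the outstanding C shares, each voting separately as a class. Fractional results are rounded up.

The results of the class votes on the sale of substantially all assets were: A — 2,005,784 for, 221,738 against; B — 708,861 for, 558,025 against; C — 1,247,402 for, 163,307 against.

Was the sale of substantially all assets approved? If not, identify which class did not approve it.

A: 4/5 of 2507701 = 2006160.80, rounded up to 2006161; 2,006,161 required, 2,005,784 in favor — not approved.
B: a majority of 1417720 is 708861; 708,861 required, 708,861 in favor — approved.
C: 4/5 of 1558651 = 1246920.80, rounded up to 1246921; 1,246,921 required, 1,247,402 in favor — approved.

Not approved — the A shares did not give the required vote.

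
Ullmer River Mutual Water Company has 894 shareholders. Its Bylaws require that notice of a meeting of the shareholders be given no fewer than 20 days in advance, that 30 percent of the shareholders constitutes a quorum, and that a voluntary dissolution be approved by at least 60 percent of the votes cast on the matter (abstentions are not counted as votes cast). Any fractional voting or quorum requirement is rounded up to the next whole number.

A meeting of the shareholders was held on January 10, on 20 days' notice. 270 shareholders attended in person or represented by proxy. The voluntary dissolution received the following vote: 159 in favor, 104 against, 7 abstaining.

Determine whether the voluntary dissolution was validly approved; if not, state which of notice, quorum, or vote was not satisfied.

Notice: 20 days given; 20 required. Satisfied.
Quorum: 30% of 894 = 268.20, rounded up to 269; 270 present. Satisfied.
Vote: requires three-fifths of the votes cast (270 − 7 abstaining = 263); 3/5 of 263 = 157.80, rounded up to 158, so 158 needed; 159 in favor. Satisfied.

Valid — all requirements satisfied.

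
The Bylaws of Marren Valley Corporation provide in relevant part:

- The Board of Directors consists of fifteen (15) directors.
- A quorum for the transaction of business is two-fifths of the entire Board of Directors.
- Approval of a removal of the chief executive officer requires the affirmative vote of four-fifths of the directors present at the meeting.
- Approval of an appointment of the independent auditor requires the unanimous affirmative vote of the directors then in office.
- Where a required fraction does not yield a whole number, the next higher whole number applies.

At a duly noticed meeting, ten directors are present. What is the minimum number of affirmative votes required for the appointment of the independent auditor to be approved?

The appointment of the independent auditor requires the unanimous vote of the directors then in office (15).
Unanimous means all 15.
(Only 10 can vote, so the appointment of the independent auditor cannot pass at this meeting, but the required vote is still 15.)

15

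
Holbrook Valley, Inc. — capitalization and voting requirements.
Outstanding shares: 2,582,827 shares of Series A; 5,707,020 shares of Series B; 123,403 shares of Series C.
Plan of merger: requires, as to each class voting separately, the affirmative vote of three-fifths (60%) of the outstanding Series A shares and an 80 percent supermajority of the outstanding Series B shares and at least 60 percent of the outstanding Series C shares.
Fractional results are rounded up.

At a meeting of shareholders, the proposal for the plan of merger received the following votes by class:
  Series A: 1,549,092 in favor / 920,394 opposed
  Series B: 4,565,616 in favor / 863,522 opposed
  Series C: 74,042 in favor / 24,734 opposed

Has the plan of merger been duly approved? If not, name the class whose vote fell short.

Not approved — the Series A shares did not give the required vote.

Series A: 3/5 of 2582827 = 1549696.20, rounded up to 1549697; 1,549,697 required, 1,549,092 in favor — not approved.
Series B: 4/5 of 5707020 = 4565616; 4,565,616 required, 4,565,616 in favor — approved.
Series C: 3/5 of 123403 = 74041.80, rounded up to 74042; 74,042 required, 74,042 in favor — approved.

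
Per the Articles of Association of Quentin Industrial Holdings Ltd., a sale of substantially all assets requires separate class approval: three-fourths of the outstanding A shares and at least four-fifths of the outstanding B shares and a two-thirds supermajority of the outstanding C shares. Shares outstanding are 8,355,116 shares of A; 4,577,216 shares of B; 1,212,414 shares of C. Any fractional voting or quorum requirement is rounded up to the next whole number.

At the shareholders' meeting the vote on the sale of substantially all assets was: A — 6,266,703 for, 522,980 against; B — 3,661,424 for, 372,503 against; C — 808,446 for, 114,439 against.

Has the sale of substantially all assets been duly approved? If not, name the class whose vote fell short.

A: 3/4 of 8355116 = 6266337; 6,266,337 required, 6,266,703 in favor — approved.
B: 4/5 of 4577216 = 3661772.80, rounded up to 3661773; 3,661,773 required, 3,661,424 in favor — not approved.
C: 2/3 of 1212414 = 808276; 808,276 required, 808,446 in favor — approved.

Not approved — the B shares did not give the required vote.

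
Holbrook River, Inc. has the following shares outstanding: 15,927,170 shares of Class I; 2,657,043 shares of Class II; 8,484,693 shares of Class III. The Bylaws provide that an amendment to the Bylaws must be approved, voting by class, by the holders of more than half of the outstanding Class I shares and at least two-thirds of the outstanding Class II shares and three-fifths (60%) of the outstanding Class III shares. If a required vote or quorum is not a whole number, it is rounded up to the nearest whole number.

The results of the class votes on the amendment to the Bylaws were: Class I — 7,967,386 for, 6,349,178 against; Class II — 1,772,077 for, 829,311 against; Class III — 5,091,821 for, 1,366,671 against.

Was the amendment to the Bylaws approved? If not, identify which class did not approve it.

Class I: a majority of 15927170 is 7963586; 7,963,586 required, 7,967,386 in favor — approved.
Class II: 2/3 of 2657043 = 1771362; 1,771,362 required, 1,772,077 in favor — approved.
Class III: 3/5 of 8484693 = 5090815.80, rounded up to 5090816; 5,090,816 required, 5,091,821 in favor — approved.

Approved — every class gave the required vote.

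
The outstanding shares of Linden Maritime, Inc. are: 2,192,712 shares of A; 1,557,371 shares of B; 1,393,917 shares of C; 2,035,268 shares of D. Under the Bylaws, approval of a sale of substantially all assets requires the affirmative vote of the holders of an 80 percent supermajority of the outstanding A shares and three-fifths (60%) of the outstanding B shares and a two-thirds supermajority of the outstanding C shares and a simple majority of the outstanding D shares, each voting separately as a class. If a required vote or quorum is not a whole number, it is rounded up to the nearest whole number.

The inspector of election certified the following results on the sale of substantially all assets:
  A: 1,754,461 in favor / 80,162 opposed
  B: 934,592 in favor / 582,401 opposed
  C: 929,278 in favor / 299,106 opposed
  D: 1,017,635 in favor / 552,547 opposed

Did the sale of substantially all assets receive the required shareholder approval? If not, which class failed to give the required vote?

Approved — every class gave the required vote.

A: 4/5 of 2192712 = 1754169.60, rounded up to 1754170; 1,754,170 required, 1,754,461 in favor — approved.
B: 3/5 of 1557371 = 934422.60, rounded up to 934423; 934,423 required, 934,592 in favor — approved.
C: 2/3 of 1393917 = 929278; 929,278 required, 929,278 in favor — approved.
D: a majority of 2035268 is 1017635; 1,017,635 required, 1,017,635 in favor — approved.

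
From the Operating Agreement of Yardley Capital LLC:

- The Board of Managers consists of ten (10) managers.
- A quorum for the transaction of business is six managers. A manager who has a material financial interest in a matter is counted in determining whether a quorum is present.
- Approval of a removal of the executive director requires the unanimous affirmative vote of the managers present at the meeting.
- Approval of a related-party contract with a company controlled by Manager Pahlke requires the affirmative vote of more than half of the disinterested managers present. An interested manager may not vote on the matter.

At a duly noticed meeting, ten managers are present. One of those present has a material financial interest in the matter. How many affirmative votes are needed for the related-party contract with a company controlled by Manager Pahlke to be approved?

The related-party contract with a company controlled by Manager Pahlke requires a majority of the disinterested managers present (10 − 1 = 9).
A majority of 9 is 5.

5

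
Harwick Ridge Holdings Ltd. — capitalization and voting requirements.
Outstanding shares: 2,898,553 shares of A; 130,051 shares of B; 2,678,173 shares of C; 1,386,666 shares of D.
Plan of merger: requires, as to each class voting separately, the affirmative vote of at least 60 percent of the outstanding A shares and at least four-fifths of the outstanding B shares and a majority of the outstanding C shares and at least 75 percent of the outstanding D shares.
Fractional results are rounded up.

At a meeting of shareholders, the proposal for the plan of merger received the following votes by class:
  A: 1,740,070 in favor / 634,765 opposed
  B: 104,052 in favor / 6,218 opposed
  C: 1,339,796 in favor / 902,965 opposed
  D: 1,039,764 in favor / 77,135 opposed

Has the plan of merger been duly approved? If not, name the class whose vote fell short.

A: 3/5 of 2898553 = 1739131.80, rounded up to 1739132; 1,739,132 required, 1,740,070 in favor — approved.
B: 4/5 of 130051 = 104040.80, rounded up to 104041; 104,041 required, 104,052 in favor — approved.
C: a majority of 2678173 is 1339087; 1,339,087 required, 1,339,796 in favor — approved.
D: 3/4 of 1386666 = 1039999.50, rounded up to 1040000; 1,040,000 required, 1,039,764 in favor — not approved.

Not approved — the D shares did not give the required vote.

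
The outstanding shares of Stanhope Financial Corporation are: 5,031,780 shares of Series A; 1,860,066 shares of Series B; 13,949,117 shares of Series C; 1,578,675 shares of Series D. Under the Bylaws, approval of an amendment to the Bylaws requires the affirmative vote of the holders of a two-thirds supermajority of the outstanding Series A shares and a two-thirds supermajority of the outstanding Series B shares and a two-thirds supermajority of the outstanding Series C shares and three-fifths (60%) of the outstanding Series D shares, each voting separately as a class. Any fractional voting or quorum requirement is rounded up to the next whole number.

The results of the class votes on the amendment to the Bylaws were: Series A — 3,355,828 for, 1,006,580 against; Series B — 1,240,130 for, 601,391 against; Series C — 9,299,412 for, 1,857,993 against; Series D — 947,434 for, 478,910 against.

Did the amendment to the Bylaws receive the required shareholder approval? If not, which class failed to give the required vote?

Approved — every class gave the required vote.

Series A: 2/3 of 5031780 = 3354520; 3,354,520 required, 3,355,828 in favor — approved.
Series B: 2/3 of 1860066 = 1240044; 1,240,044 required, 1,240,130 in favor — approved.
Series C: 2/3 of 13949117 = 9299411.33, rounded up to 9299412; 9,299,412 required, 9,299,412 in favor — approved.
Series D: 3/5 of 1578675 = 947205; 947,205 required, 947,434 in favor — approved.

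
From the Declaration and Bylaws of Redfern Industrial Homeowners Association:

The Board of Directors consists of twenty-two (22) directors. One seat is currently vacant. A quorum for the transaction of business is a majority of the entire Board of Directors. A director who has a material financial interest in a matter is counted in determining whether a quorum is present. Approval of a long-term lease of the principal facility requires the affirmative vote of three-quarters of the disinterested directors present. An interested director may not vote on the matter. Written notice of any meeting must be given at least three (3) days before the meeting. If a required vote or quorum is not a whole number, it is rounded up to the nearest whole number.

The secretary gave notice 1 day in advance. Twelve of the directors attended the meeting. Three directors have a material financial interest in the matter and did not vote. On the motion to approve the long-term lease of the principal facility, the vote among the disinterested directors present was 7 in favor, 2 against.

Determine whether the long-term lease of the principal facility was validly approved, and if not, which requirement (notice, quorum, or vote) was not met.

Notice: 1 day given; 3 required (1 < 3). Not satisfied.
Quorum: 12 present (interested directors count toward quorum); quorum is 12. Satisfied.
Vote: the long-term lease of the principal facility requires three-fourths of the disinterested directors present (12 − 3 = 9). 3/4 of 9 = 6.75, rounded up to 7, so 7 affirmative votes are needed; 7 voted in favor. Satisfied.

Invalid — notice requirement not satisfied.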